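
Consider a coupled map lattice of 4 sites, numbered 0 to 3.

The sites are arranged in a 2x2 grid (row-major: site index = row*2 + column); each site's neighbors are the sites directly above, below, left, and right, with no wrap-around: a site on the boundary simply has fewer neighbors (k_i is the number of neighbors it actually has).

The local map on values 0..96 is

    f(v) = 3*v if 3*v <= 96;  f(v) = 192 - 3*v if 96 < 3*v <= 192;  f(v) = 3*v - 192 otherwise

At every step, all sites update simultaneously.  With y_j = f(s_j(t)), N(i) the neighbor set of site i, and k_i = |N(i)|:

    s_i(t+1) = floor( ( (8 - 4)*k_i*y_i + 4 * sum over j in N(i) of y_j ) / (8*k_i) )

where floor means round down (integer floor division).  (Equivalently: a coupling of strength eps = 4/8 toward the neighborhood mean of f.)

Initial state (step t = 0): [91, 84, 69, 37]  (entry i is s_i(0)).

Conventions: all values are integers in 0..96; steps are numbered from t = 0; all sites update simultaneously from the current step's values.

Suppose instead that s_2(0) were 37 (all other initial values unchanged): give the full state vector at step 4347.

Simulating step by step:
t=0: [91, 84, 37, 37]
t=1: [75, 70, 81, 75]
t=2: [33, 25, 42, 33]
t=3: [81, 84, 79, 81]
t=4: [51, 55, 48, 51]
t=5: [38, 33, 43, 38]
t=6: [78, 85, 70, 78]
t=7: [41, 52, 30, 41]
t=8: [66, 52, 79, 66]
t=9: [23, 21, 25, 23]
t=10: [69, 66, 72, 69]
t=11: [15, 10, 19, 15]
t=12: [44, 37, 51, 44]
t=13: [60, 70, 49, 60]
t=14: [21, 15, 28, 21]
t=15: [63, 54, 73, 63]
t=16: [15, 16, 15, 15]
t=17: [45, 46, 45, 45]
t=18: [56, 55, 57, 56]
t=19: [24, 25, 22, 24]
t=20: [71, 73, 69, 71]
t=21: [21, 24, 18, 21]
t=22: [63, 67, 58, 63]
t=23: [8, 6, 10, 8]
t=24: [24, 21, 27, 24]
t=25: [72, 67, 76, 72]
t=26: [23, 16, 30, 23]
t=27: [69, 58, 79, 69]
t=28: [23, 16, 30, 23]

Answer: [69, 58, 79, 69]
Key observation: The state at step 26, [23, 16, 30, 23], reappears at step 28: the system is in a cycle of period 2 from step 26 on.  Therefore the state at step 4347 equals the state at step 26 + ((4347 - 26) mod 2) = 27, which is [69, 58, 79, 69].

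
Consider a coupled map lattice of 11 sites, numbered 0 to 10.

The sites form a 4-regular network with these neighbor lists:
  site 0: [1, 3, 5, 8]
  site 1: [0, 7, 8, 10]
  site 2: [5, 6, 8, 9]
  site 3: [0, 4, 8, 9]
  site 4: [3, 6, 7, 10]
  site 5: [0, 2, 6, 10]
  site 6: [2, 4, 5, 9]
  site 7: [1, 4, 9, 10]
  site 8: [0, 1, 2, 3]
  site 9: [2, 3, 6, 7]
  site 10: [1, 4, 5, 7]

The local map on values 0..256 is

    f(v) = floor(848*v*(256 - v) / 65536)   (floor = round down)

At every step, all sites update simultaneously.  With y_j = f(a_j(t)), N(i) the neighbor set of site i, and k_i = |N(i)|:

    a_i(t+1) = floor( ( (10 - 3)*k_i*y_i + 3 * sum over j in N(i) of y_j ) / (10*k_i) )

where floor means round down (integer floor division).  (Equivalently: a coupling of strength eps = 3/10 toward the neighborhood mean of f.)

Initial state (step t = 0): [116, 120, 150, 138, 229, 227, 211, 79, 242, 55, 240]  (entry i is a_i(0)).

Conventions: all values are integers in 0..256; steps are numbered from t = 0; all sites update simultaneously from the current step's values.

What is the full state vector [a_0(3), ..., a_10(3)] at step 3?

Simulating step by step:
t=0: [116, 120, 150, 138, 229, 227, 211, 79, 242, 55, 240]
t=1: [188, 183, 172, 182, 98, 103, 123, 162, 92, 153, 76]
t=2: [171, 175, 191, 179, 196, 197, 207, 194, 188, 199, 181]
t=3: [182, 179, 156, 173, 154, 154, 137, 157, 168, 149, 170]

Answer: [182, 179, 156, 173, 154, 154, 137, 157, 168, 149, 170]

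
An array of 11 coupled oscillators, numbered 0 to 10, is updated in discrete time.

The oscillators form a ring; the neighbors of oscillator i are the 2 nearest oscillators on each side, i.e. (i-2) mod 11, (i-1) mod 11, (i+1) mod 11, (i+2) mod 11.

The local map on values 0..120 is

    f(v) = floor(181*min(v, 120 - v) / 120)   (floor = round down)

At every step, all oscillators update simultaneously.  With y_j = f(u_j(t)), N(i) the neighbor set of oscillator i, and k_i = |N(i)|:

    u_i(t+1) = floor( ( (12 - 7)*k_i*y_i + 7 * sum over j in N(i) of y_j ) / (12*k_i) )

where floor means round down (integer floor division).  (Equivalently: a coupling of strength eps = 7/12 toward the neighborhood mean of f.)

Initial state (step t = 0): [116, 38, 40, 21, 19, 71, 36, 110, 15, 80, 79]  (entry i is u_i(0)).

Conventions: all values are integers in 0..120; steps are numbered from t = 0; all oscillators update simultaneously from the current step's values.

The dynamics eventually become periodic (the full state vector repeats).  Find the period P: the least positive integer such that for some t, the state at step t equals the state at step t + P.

Simulating step by step:
t=0: [116, 38, 40, 21, 19, 71, 36, 110, 15, 80, 79]
t=1: [37, 46, 42, 44, 43, 49, 42, 36, 36, 40, 46]
t=2: [60, 65, 63, 66, 65, 66, 61, 58, 58, 58, 63]
t=3: [86, 83, 84, 81, 83, 83, 85, 86, 86, 87, 85]
t=4: [51, 54, 54, 56, 54, 54, 52, 51, 51, 50, 51]
t=5: [77, 79, 80, 82, 81, 80, 78, 76, 76, 75, 76]
t=6: [63, 61, 60, 58, 59, 60, 62, 64, 65, 66, 65]
t=7: [85, 86, 88, 88, 88, 87, 86, 84, 82, 82, 83]
t=8: [52, 50, 49, 48, 48, 49, 51, 53, 55, 55, 54]
t=9: [77, 75, 73, 72, 72, 74, 76, 78, 80, 80, 79]
t=10: [64, 66, 69, 70, 70, 68, 66, 63, 61, 61, 62]
t=11: [83, 80, 77, 76, 76, 78, 81, 84, 86, 86, 85]
t=12: [56, 59, 62, 64, 64, 61, 58, 55, 52, 52, 53]
t=13: [83, 85, 85, 85, 85, 85, 84, 82, 80, 79, 80]
t=14: [55, 53, 52, 52, 52, 53, 54, 56, 58, 59, 58]
t=15: [82, 80, 78, 78, 78, 79, 81, 83, 85, 86, 85]
t=16: [56, 59, 61, 62, 61, 60, 57, 55, 53, 52, 53]
t=17: [83, 85, 87, 87, 87, 87, 84, 82, 80, 79, 80]
t=18: [55, 52, 50, 49, 49, 50, 53, 56, 58, 59, 58]
t=19: [82, 78, 75, 74, 74, 76, 79, 82, 85, 86, 85]
t=20: [57, 61, 65, 67, 67, 64, 61, 57, 53, 53, 54]
t=21: [83, 84, 82, 81, 81, 83, 84, 83, 81, 81, 82]
t=22: [55, 55, 56, 56, 56, 55, 55, 55, 56, 56, 56]
t=23: [82, 82, 83, 83, 83, 82, 82, 82, 83, 83, 83]
t=24: [56, 56, 55, 55, 55, 56, 56, 56, 55, 55, 55]
t=25: [83, 83, 82, 82, 82, 83, 83, 83, 82, 82, 82]
t=26: [55, 55, 56, 56, 56, 55, 55, 55, 56, 56, 56]

Answer: 4
Key observation: The state at step 22, [55, 55, 56, 56, 56, 55, 55, 55, 56, 56, 56], reappears at step 26 — and no state repeats earlier — so the cycle the system enters has period 4.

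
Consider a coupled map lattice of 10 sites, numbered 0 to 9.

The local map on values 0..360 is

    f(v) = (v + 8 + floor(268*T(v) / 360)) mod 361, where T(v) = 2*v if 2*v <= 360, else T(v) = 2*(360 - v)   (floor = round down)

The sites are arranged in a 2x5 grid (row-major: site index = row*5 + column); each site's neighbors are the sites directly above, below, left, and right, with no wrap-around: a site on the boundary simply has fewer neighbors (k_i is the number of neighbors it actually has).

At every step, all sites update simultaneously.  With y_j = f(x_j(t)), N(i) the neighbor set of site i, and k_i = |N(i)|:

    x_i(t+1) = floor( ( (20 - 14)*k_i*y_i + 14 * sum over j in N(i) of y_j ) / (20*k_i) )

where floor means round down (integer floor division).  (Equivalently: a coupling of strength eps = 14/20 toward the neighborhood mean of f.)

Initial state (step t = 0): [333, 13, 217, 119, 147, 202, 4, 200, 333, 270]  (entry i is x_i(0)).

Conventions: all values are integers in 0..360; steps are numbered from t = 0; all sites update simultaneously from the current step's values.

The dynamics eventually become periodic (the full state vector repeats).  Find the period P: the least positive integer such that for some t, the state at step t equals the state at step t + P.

Answer: 4
Key observation: The state at step 39, [191, 219, 233, 128, 67, 191, 219, 233, 128, 67], reappears at step 43 — and no state repeats earlier — so the cycle the system enters has period 4.

Derivation:
t=0: [333, 13, 217, 119, 147, 202, 4, 200, 333, 270]
t=1: [49, 38, 122, 116, 127, 38, 53, 51, 108, 26]
t=2: [110, 165, 217, 301, 226, 124, 120, 209, 199, 231]
t=3: [214, 171, 62, 64, 58, 300, 197, 132, 68, 75]
t=4: [61, 97, 182, 164, 171, 68, 129, 199, 215, 173]
t=5: [196, 210, 118, 73, 67, 223, 217, 142, 73, 75]
t=6: [79, 132, 153, 211, 186, 78, 58, 132, 146, 185]
t=7: [249, 190, 183, 53, 87, 185, 249, 144, 121, 63]
t=8: [82, 77, 82, 187, 173, 70, 61, 109, 164, 235]
t=9: [196, 195, 196, 107, 78, 184, 201, 183, 118, 66]
t=10: [89, 86, 132, 219, 216, 87, 88, 138, 216, 227]
t=11: [224, 251, 252, 136, 74, 226, 254, 254, 139, 75]
t=12: [68, 62, 125, 244, 246, 67, 61, 127, 245, 248]
t=13: [170, 201, 223, 122, 62, 169, 201, 223, 123, 62]
t=14: [73, 78, 131, 221, 214, 74, 77, 131, 221, 215]
t=15: [194, 229, 242, 135, 76, 193, 229, 241, 135, 76]
t=16: [82, 73, 131, 244, 248, 82, 73, 131, 244, 248]
t=17: [203, 228, 236, 125, 61, 203, 228, 236, 125, 61]
t=18: [78, 72, 126, 222, 215, 78, 72, 126, 222, 215]
t=19: [196, 221, 232, 132, 75, 196, 221, 232, 132, 75]
t=20: [82, 75, 132, 240, 243, 82, 75, 132, 240, 243]
t=21: [205, 231, 239, 128, 64, 205, 231, 239, 128, 64]
t=22: [77, 71, 127, 228, 222, 77, 71, 127, 228, 222]
t=23: [193, 220, 232, 130, 72, 193, 220, 232, 130, 72]
t=24: [83, 76, 131, 236, 237, 83, 76, 131, 236, 237]
t=25: [208, 232, 239, 129, 67, 208, 232, 239, 129, 67]
t=26: [76, 71, 128, 231, 228, 76, 71, 128, 231, 228]
t=27: [192, 220, 233, 129, 70, 192, 220, 233, 129, 70]
t=28: [84, 76, 131, 234, 233, 84, 76, 131, 234, 233]
t=29: [210, 233, 239, 130, 68, 210, 233, 239, 130, 68]
t=30: [76, 70, 128, 233, 230, 76, 70, 128, 233, 230]
t=31: [191, 219, 232, 129, 69, 191, 219, 232, 129, 69]
t=32: [84, 76, 131, 233, 231, 84, 76, 131, 233, 231]
t=33: [210, 233, 240, 131, 69, 210, 233, 240, 131, 69]
t=34: [76, 70, 128, 235, 233, 76, 70, 128, 235, 233]
t=35: [191, 219, 232, 128, 68, 191, 219, 232, 128, 68]
t=36: [84, 76, 130, 231, 229, 84, 76, 130, 231, 229]
t=37: [210, 232, 238, 131, 70, 210, 232, 238, 131, 70]
t=38: [76, 70, 129, 236, 235, 76, 70, 129, 236, 235]
t=39: [191, 219, 233, 128, 67, 191, 219, 233, 128, 67]
t=40: [84, 76, 130, 230, 227, 84, 76, 130, 230, 227]
t=41: [210, 232, 238, 131, 71, 210, 232, 238, 131, 71]
t=42: [76, 70, 129, 236, 236, 76, 70, 129, 236, 236]
t=43: [191, 219, 233, 128, 67, 191, 219, 233, 128, 67]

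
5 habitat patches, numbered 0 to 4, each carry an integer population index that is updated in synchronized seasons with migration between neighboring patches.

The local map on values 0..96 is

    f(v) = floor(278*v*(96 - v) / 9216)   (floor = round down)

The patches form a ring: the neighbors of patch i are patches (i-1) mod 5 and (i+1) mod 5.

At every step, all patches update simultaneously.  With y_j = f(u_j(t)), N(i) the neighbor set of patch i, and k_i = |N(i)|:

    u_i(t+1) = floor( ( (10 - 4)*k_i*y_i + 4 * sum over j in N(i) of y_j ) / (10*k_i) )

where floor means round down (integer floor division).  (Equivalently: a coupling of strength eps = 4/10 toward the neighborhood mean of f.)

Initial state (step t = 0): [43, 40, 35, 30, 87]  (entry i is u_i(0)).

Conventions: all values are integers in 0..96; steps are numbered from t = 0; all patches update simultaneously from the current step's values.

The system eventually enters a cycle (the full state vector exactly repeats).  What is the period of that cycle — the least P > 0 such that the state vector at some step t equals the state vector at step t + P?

Simulating step by step:
t=0: [43, 40, 35, 30, 87]
t=1: [58, 66, 63, 52, 39]
t=2: [64, 61, 62, 67, 67]
t=3: [61, 63, 62, 59, 58]
t=4: [64, 62, 63, 64, 65]
t=5: [61, 62, 62, 61, 60]
t=6: [64, 63, 63, 64, 64]
t=7: [61, 61, 61, 61, 61]
t=8: [64, 64, 64, 64, 64]
t=9: [61, 61, 61, 61, 61]

Answer: 2
Key observation: The state at step 7, [61, 61, 61, 61, 61], reappears at step 9 — and no state repeats earlier — so the cycle the system enters has period 2.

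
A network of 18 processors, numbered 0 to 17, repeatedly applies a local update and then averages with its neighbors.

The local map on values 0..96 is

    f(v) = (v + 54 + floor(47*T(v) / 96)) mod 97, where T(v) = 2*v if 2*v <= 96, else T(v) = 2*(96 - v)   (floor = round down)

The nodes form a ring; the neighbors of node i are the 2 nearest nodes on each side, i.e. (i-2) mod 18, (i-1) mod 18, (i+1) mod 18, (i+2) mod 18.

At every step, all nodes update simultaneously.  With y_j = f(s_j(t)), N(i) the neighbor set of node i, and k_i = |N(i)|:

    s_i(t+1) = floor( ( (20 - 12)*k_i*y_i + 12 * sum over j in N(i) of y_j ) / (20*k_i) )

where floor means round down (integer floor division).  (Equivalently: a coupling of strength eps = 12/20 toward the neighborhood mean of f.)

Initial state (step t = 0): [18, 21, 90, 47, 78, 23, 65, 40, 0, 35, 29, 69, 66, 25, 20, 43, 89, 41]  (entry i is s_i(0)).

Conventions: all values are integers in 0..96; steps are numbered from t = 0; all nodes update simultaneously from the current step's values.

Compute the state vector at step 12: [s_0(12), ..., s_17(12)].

Simulating step by step:
t=0: [18, 21, 90, 47, 78, 23, 65, 40, 0, 35, 29, 69, 66, 25, 20, 43, 89, 41]
t=1: [71, 72, 63, 50, 44, 29, 42, 34, 40, 33, 33, 35, 45, 38, 60, 45, 60, 56]
t=2: [52, 52, 50, 45, 41, 29, 33, 26, 30, 25, 28, 28, 38, 38, 47, 46, 51, 51]
t=3: [52, 51, 49, 41, 35, 22, 20, 11, 13, 9, 14, 17, 28, 34, 44, 47, 51, 51]
t=4: [52, 49, 46, 34, 37, 34, 64, 66, 79, 76, 69, 63, 40, 38, 38, 45, 50, 51]
t=5: [51, 47, 42, 32, 34, 33, 44, 47, 52, 52, 49, 46, 39, 37, 37, 43, 48, 51]
t=6: [49, 44, 37, 28, 28, 29, 39, 45, 50, 51, 48, 44, 37, 35, 35, 41, 47, 50]
t=7: [47, 39, 30, 19, 18, 21, 32, 41, 48, 49, 47, 41, 34, 31, 32, 38, 45, 48]
t=8: [42, 44, 46, 71, 68, 73, 49, 48, 44, 47, 44, 36, 28, 24, 26, 33, 41, 45]
t=9: [42, 45, 47, 50, 51, 52, 50, 50, 47, 45, 37, 27, 17, 12, 14, 23, 32, 40]
t=10: [38, 45, 48, 50, 51, 52, 51, 50, 47, 39, 40, 40, 64, 57, 60, 32, 31, 30]
t=11: [32, 41, 48, 51, 52, 52, 51, 49, 46, 39, 40, 40, 47, 44, 42, 28, 25, 23]
t=12: [22, 34, 45, 49, 52, 52, 51, 48, 45, 39, 39, 39, 43, 38, 32, 18, 13, 12]

Answer: [22, 34, 45, 49, 52, 52, 51, 48, 45, 39, 39, 39, 43, 38, 32, 18, 13, 12]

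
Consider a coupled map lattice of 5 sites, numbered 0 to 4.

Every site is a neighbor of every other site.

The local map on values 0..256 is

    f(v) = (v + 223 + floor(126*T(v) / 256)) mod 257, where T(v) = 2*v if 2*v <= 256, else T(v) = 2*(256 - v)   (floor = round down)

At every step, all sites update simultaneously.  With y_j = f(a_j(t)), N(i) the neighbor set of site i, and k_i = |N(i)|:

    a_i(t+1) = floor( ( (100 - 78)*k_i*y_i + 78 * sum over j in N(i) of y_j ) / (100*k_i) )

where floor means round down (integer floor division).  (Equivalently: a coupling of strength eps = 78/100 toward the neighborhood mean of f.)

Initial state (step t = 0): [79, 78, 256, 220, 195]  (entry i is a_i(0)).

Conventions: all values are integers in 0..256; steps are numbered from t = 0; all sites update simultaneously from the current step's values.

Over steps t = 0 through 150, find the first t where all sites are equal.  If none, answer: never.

Answer: 2
Key observation: Synchronization is absorbing here: once all sites are equal they stay equal, and step 2 is the first all-equal step.

Derivation:
t=0: [79, 78, 256, 220, 195]  (not all equal)
t=1: [179, 179, 182, 182, 182]  (not all equal)
t=2: [220, 220, 220, 220, 220]  (all equal)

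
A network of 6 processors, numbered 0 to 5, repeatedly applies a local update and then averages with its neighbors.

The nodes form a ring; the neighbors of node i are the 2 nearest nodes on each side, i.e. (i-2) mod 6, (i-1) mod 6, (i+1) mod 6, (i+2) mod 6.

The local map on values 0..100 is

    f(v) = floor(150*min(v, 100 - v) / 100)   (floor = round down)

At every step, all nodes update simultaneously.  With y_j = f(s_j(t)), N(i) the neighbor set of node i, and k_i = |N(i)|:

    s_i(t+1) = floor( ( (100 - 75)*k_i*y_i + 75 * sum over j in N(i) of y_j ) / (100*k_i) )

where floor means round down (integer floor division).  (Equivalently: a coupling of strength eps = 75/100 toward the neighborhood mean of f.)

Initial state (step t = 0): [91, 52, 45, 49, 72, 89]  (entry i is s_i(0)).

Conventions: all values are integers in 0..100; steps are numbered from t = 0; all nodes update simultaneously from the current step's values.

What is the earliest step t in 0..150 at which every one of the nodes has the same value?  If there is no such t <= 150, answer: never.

Simulating step by step:
t=0: [91, 52, 45, 49, 72, 89]  (not all equal)
t=1: [40, 49, 54, 55, 42, 41]  (not all equal)
t=2: [64, 66, 66, 66, 63, 64]  (not all equal)
t=3: [53, 52, 52, 52, 53, 53]  (not all equal)
t=4: [70, 71, 71, 71, 70, 70]  (not all equal)
t=5: [44, 43, 43, 43, 44, 44]  (not all equal)
t=6: [65, 64, 64, 64, 65, 65]  (not all equal)
t=7: [52, 53, 53, 53, 52, 52]  (not all equal)
t=8: [71, 70, 70, 70, 71, 71]  (not all equal)
t=9: [43, 44, 44, 44, 43, 43]  (not all equal)
t=10: [64, 65, 65, 65, 64, 64]  (not all equal)
t=11: [53, 52, 52, 52, 53, 53]  (not all equal)

Answer: never
Key observation: The state at step 3 reappears at step 11 — the system is in a cycle of period 8 from step 3 on.  No step 0..11 is synchronized, and the cycle repeats forever, so no step up to 150 (or ever) has all nodes equal.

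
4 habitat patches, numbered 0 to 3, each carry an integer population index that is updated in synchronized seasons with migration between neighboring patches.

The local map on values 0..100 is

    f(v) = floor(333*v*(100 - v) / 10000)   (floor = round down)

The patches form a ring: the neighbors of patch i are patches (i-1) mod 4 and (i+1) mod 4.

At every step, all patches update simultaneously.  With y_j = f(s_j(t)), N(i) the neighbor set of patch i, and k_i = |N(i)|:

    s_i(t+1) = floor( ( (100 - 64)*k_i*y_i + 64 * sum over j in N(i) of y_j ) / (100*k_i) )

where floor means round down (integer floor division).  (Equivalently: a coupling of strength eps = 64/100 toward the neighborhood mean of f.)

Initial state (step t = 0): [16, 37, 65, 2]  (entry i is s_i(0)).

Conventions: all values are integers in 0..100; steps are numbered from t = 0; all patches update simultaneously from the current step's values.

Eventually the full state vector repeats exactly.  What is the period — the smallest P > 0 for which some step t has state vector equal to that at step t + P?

Simulating step by step:
t=0: [16, 37, 65, 2]
t=1: [42, 65, 53, 40]
t=2: [78, 79, 78, 80]
t=3: [55, 56, 55, 55]
t=4: [82, 82, 82, 82]
t=5: [49, 49, 49, 49]
t=6: [83, 83, 83, 83]
t=7: [46, 46, 46, 46]
t=8: [82, 82, 82, 82]

Answer: 4
Key observation: The state at step 4, [82, 82, 82, 82], reappears at step 8 — and no state repeats earlier — so the cycle the system enters has period 4.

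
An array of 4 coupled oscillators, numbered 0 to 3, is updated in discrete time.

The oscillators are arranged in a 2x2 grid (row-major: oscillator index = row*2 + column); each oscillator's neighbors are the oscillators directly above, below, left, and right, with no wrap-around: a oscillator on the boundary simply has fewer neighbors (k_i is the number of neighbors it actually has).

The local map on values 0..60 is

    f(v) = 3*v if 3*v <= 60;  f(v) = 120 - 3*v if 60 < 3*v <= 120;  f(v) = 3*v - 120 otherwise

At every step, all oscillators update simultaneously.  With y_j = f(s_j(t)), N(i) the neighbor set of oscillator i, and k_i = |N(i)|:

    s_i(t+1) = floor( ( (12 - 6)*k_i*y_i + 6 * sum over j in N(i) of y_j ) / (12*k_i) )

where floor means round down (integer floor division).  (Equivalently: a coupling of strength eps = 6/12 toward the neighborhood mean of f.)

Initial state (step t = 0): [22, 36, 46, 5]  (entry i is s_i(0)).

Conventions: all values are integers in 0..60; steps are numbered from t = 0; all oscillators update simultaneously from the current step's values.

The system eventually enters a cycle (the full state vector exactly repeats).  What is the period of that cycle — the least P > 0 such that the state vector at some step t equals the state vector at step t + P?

Answer: 19
Key observation: The state at step 3, [15, 11, 15, 11], reappears at step 22 — and no state repeats earlier — so the cycle the system enters has period 19.

Derivation:
t=0: [22, 36, 46, 5]
t=1: [34, 23, 26, 15]
t=2: [32, 41, 36, 45]
t=3: [15, 11, 15, 11]
t=4: [42, 36, 42, 36]
t=5: [7, 10, 7, 10]
t=6: [23, 27, 23, 27]
t=7: [48, 42, 48, 42]
t=8: [19, 10, 19, 10]
t=9: [50, 36, 50, 36]
t=10: [25, 16, 25, 16]
t=11: [45, 47, 45, 47]
t=12: [16, 19, 16, 19]
t=13: [50, 54, 50, 54]
t=14: [33, 39, 33, 39]
t=15: [16, 7, 16, 7]
t=16: [41, 27, 41, 27]
t=17: [12, 30, 12, 30]
t=18: [34, 31, 34, 31]
t=19: [20, 24, 20, 24]
t=20: [57, 51, 57, 51]
t=21: [46, 37, 46, 37]
t=22: [15, 11, 15, 11]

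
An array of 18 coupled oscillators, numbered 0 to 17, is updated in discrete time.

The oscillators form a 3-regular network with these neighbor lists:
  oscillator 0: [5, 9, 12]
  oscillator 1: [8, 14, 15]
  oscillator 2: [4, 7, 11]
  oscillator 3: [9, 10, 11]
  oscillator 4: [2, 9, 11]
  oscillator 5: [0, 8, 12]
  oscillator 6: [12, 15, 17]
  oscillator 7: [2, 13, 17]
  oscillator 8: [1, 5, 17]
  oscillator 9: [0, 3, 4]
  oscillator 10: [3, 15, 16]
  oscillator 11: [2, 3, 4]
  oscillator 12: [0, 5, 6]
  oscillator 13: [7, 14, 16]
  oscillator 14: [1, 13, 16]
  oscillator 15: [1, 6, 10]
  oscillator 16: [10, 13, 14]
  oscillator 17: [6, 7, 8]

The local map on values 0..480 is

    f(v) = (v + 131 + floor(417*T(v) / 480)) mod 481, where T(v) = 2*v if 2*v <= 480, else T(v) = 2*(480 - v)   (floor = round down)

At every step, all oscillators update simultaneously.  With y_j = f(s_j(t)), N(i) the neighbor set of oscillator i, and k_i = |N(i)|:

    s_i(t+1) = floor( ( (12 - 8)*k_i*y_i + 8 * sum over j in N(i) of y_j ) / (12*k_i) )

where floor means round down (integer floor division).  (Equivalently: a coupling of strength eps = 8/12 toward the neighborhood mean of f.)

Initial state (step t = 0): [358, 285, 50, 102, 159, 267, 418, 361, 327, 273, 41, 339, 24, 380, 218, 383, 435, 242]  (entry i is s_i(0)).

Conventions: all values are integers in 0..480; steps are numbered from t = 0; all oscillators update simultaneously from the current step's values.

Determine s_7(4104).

Simulating step by step:
t=0: [358, 285, 50, 102, 159, 267, 418, 361, 327, 273, 41, 339, 24, 380, 218, 383, 435, 242]
t=1: [243, 244, 207, 305, 202, 241, 214, 244, 272, 252, 253, 247, 216, 206, 224, 220, 208, 242]
t=2: [289, 278, 251, 285, 248, 286, 255, 264, 297, 269, 261, 250, 268, 245, 251, 269, 244, 284]
t=3: [277, 280, 296, 285, 296, 273, 286, 290, 271, 282, 288, 293, 281, 299, 296, 287, 299, 279]
t=4: [278, 274, 266, 271, 267, 280, 274, 269, 280, 273, 269, 267, 277, 265, 266, 273, 265, 276]
t=5: [278, 281, 286, 284, 285, 277, 280, 285, 278, 282, 284, 286, 278, 287, 286, 282, 287, 280]
t=6: [277, 275, 273, 274, 273, 278, 277, 273, 277, 275, 274, 273, 278, 272, 273, 275, 272, 276]
t=7: [279, 280, 282, 281, 281, 278, 279, 281, 279, 280, 281, 281, 278, 282, 282, 280, 282, 280]
t=8: [277, 277, 276, 276, 276, 278, 277, 276, 277, 276, 276, 276, 278, 276, 276, 277, 276, 277]
t=9: [278, 279, 280, 280, 280, 278, 278, 279, 278, 279, 279, 280, 278, 280, 279, 279, 280, 279]
t=10: [278, 278, 277, 277, 277, 278, 278, 277, 278, 277, 277, 277, 278, 277, 277, 278, 277, 278]
t=11: [278, 278, 279, 279, 279, 278, 278, 278, 278, 278, 278, 279, 278, 279, 278, 278, 279, 278]
t=12: [278, 278, 278, 278, 278, 278, 278, 278, 278, 278, 278, 278, 278, 278, 278, 278, 278, 278]
t=13: [278, 278, 278, 278, 278, 278, 278, 278, 278, 278, 278, 278, 278, 278, 278, 278, 278, 278]

Answer: s_7(4104) = 278
Key observation: The state at step 12, [278, 278, 278, 278, 278, 278, 278, 278, 278, 278, 278, 278, 278, 278, 278, 278, 278, 278], reappears at step 13: the system is in a cycle of period 1 from step 12 on.  Therefore the state at step 4104 equals the state at step 12 + ((4104 - 12) mod 1) = 12, which is [278, 278, 278, 278, 278, 278, 278, 278, 278, 278, 278, 278, 278, 278, 278, 278, 278, 278].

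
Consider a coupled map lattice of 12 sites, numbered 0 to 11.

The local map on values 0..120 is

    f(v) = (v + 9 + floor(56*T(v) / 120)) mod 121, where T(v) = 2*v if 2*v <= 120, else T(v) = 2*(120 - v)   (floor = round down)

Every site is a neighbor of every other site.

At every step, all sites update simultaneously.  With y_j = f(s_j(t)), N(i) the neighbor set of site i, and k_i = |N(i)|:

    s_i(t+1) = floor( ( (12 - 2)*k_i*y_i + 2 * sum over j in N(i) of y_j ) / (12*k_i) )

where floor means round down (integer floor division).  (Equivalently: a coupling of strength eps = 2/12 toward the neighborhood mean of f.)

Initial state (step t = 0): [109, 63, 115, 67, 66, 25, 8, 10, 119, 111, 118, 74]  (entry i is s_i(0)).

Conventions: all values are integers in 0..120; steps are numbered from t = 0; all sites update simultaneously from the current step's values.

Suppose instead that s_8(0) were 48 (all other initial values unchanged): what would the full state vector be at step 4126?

Answer: [20, 20, 20, 20, 20, 20, 20, 20, 20, 20, 20, 20]
Key observation: The state at step 37, [6, 6, 6, 6, 6, 6, 6, 6, 6, 6, 6, 6], reappears at step 41: the system is in a cycle of period 4 from step 37 on.  Therefore the state at step 4126 equals the state at step 37 + ((4126 - 37) mod 4) = 38, which is [20, 20, 20, 20, 20, 20, 20, 20, 20, 20, 20, 20].

Derivation:
t=0: [109, 63, 115, 67, 66, 25, 8, 10, 48, 111, 118, 74]
t=1: [9, 7, 9, 7, 7, 50, 23, 26, 86, 9, 9, 7]
t=2: [27, 24, 27, 24, 24, 92, 49, 54, 10, 27, 27, 24]
t=3: [60, 55, 60, 55, 55, 15, 95, 103, 33, 60, 60, 55]
t=4: [12, 103, 12, 103, 103, 40, 13, 13, 67, 12, 12, 103]
t=5: [30, 9, 30, 9, 9, 75, 32, 32, 7, 30, 30, 9]
t=6: [62, 29, 62, 29, 29, 12, 65, 65, 26, 62, 62, 29]
t=7: [8, 58, 8, 58, 58, 31, 8, 8, 53, 8, 8, 58]
t=8: [24, 4, 24, 4, 4, 60, 24, 24, 95, 24, 24, 4]
t=9: [51, 19, 51, 19, 19, 9, 51, 51, 11, 51, 51, 19]
t=10: [100, 50, 100, 50, 50, 34, 100, 100, 37, 100, 100, 50]
t=11: [14, 95, 14, 95, 95, 69, 14, 14, 74, 14, 14, 95]
t=12: [33, 8, 33, 8, 8, 7, 33, 33, 7, 33, 33, 8]
t=13: [67, 28, 67, 28, 28, 26, 67, 67, 26, 67, 67, 28]
t=14: [9, 57, 9, 57, 57, 54, 9, 9, 54, 9, 9, 57]
t=15: [34, 110, 34, 110, 110, 105, 34, 34, 105, 34, 34, 110]
t=16: [67, 13, 67, 13, 13, 13, 67, 67, 13, 67, 67, 13]
t=17: [6, 31, 6, 31, 31, 31, 6, 6, 31, 6, 6, 31]
t=18: [24, 63, 24, 63, 63, 63, 24, 24, 63, 24, 24, 63]
t=19: [50, 8, 50, 8, 8, 8, 50, 50, 8, 50, 50, 8]
t=20: [97, 31, 97, 31, 31, 31, 97, 97, 31, 97, 97, 31]
t=21: [11, 62, 11, 62, 62, 62, 11, 11, 62, 11, 11, 62]
t=22: [27, 6, 27, 6, 6, 6, 27, 27, 6, 27, 27, 6]
t=23: [57, 23, 57, 23, 23, 23, 57, 57, 23, 57, 57, 23]
t=24: [113, 59, 113, 59, 59, 59, 113, 113, 59, 113, 113, 59]
t=25: [6, 2, 6, 2, 2, 2, 6, 6, 2, 6, 6, 2]
t=26: [19, 12, 19, 12, 12, 12, 19, 19, 12, 19, 19, 12]
t=27: [43, 33, 43, 33, 33, 33, 43, 43, 33, 43, 43, 33]
t=28: [90, 73, 90, 73, 73, 73, 90, 90, 73, 90, 90, 73]
t=29: [5, 4, 5, 4, 4, 4, 5, 5, 4, 5, 5, 4]
t=30: [17, 16, 17, 16, 16, 16, 17, 17, 16, 17, 17, 16]
t=31: [40, 39, 40, 39, 39, 39, 40, 40, 39, 40, 40, 39]
t=32: [85, 84, 85, 84, 84, 84, 85, 85, 84, 85, 85, 84]
t=33: [5, 5, 5, 5, 5, 5, 5, 5, 5, 5, 5, 5]
t=34: [18, 18, 18, 18, 18, 18, 18, 18, 18, 18, 18, 18]
t=35: [43, 43, 43, 43, 43, 43, 43, 43, 43, 43, 43, 43]
t=36: [92, 92, 92, 92, 92, 92, 92, 92, 92, 92, 92, 92]
t=37: [6, 6, 6, 6, 6, 6, 6, 6, 6, 6, 6, 6]
t=38: [20, 20, 20, 20, 20, 20, 20, 20, 20, 20, 20, 20]
t=39: [47, 47, 47, 47, 47, 47, 47, 47, 47, 47, 47, 47]
t=40: [99, 99, 99, 99, 99, 99, 99, 99, 99, 99, 99, 99]
t=41: [6, 6, 6, 6, 6, 6, 6, 6, 6, 6, 6, 6]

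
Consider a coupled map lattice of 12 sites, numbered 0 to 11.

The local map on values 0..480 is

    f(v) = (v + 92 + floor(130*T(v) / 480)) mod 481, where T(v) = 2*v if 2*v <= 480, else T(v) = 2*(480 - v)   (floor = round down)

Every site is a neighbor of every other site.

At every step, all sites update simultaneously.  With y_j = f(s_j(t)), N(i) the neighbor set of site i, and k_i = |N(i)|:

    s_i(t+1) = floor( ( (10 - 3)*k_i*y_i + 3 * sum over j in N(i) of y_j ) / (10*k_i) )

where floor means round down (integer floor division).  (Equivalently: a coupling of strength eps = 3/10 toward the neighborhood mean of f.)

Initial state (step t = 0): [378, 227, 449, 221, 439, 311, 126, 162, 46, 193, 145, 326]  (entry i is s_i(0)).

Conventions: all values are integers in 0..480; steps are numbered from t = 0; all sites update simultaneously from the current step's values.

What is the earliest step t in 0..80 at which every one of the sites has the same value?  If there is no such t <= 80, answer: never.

Simulating step by step:
t=0: [378, 227, 449, 221, 439, 311, 126, 162, 46, 193, 145, 326]  (not all equal)
t=1: [100, 367, 121, 361, 119, 79, 263, 300, 179, 332, 282, 84]  (not all equal)
t=2: [224, 85, 246, 83, 244, 202, 376, 64, 306, 74, 59, 208]  (not all equal)
t=3: [382, 238, 400, 236, 400, 359, 117, 216, 96, 227, 211, 365]  (not all equal)
t=4: [110, 388, 116, 386, 116, 103, 263, 365, 241, 376, 360, 105]  (not all equal)
t=5: [242, 99, 248, 98, 248, 235, 384, 92, 377, 95, 91, 237]  (not all equal)
t=6: [408, 261, 410, 261, 410, 403, 129, 254, 126, 257, 253, 405]  (not all equal)
t=7: [126, 404, 126, 404, 126, 124, 282, 402, 279, 402, 401, 125]  (not all equal)
t=8: [251, 97, 251, 97, 251, 249, 59, 96, 381, 96, 95, 250]  (not all equal)
t=9: [416, 264, 416, 264, 416, 416, 224, 264, 132, 264, 262, 416]  (not all equal)
t=10: [133, 410, 133, 410, 133, 133, 386, 410, 291, 410, 410, 133]  (not all equal)
t=11: [249, 88, 249, 88, 249, 249, 81, 88, 52, 88, 88, 249]  (not all equal)
t=12: [418, 257, 418, 257, 418, 418, 250, 257, 220, 257, 257, 418]  (not all equal)
t=13: [138, 412, 138, 412, 138, 138, 410, 412, 386, 412, 412, 138]  (not all equal)
t=14: [256, 92, 256, 92, 256, 256, 91, 92, 83, 92, 92, 256]  (not all equal)
t=15: [423, 264, 423, 264, 423, 423, 264, 264, 255, 264, 264, 423]  (not all equal)
t=16: [141, 417, 141, 417, 141, 141, 417, 417, 413, 417, 417, 141]  (not all equal)
t=17: [261, 95, 261, 95, 261, 261, 95, 95, 94, 95, 95, 261]  (not all equal)
t=18: [426, 269, 426, 269, 426, 426, 269, 269, 268, 269, 269, 426]  (not all equal)
t=19: [144, 419, 144, 419, 144, 144, 419, 419, 418, 419, 419, 144]  (not all equal)
t=20: [266, 97, 266, 97, 266, 266, 97, 97, 96, 97, 97, 266]  (not all equal)
t=21: [428, 272, 428, 272, 428, 428, 272, 272, 271, 272, 272, 428]  (not all equal)
t=22: [145, 420, 145, 420, 145, 145, 420, 420, 420, 420, 420, 145]  (not all equal)
t=23: [266, 97, 266, 97, 266, 266, 97, 97, 97, 97, 97, 266]  (not all equal)
t=24: [428, 272, 428, 272, 428, 428, 272, 272, 272, 272, 272, 428]  (not all equal)
t=25: [145, 420, 145, 420, 145, 145, 420, 420, 420, 420, 420, 145]  (not all equal)

Answer: never
Key observation: The state at step 22 reappears at step 25 — the system is in a cycle of period 3 from step 22 on.  No step 0..25 is synchronized, and the cycle repeats forever, so no step up to 80 (or ever) has all sites equal.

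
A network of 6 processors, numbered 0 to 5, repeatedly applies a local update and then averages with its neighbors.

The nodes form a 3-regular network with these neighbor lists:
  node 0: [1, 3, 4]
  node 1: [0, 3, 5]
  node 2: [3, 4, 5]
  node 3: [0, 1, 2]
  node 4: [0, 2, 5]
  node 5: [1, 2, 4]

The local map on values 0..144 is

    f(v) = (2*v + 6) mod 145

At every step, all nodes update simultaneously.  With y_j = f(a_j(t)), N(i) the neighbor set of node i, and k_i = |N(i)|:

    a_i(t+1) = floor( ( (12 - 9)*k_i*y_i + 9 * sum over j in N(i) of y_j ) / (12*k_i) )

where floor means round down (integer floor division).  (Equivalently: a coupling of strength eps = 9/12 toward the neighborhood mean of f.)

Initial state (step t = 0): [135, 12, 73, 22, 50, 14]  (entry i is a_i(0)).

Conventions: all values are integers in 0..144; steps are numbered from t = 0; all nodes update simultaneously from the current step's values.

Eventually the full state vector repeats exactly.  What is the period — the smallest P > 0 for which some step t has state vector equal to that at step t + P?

Answer: 2
Key observation: The state at step 62, [72, 72, 62, 72, 62, 62], reappears at step 64 — and no state repeats earlier — so the cycle the system enters has period 2.

Derivation:
t=0: [135, 12, 73, 22, 50, 14]
t=1: [79, 61, 49, 54, 69, 44]
t=2: [101, 88, 114, 91, 90, 117]
t=3: [46, 59, 67, 58, 72, 65]
t=4: [87, 120, 100, 121, 94, 101]
t=5: [72, 75, 69, 75, 52, 68]
t=6: [34, 42, 101, 42, 100, 101]
t=7: [78, 79, 69, 79, 65, 69]
t=8: [47, 49, 110, 49, 110, 110]
t=9: [97, 97, 86, 97, 85, 86]
t=10: [49, 49, 38, 49, 38, 38]
t=11: [98, 98, 87, 98, 87, 87]
t=12: [51, 51, 40, 51, 40, 40]
t=13: [102, 102, 91, 102, 91, 91]
t=14: [59, 59, 48, 59, 48, 48]
t=15: [118, 118, 107, 118, 107, 107]
t=16: [91, 91, 80, 91, 80, 80]
t=17: [37, 37, 26, 37, 26, 26]
t=18: [74, 74, 63, 74, 63, 63]
t=19: [39, 39, 101, 39, 101, 101]
t=20: [78, 78, 68, 78, 68, 68]
t=21: [48, 48, 110, 48, 110, 110]
t=22: [96, 96, 86, 96, 86, 86]
t=23: [48, 48, 38, 48, 38, 38]
t=24: [97, 97, 87, 97, 87, 87]
t=25: [50, 50, 40, 50, 40, 40]
t=26: [101, 101, 91, 101, 91, 91]
t=27: [58, 58, 48, 58, 48, 48]
t=28: [117, 117, 107, 117, 107, 107]
t=29: [90, 90, 80, 90, 80, 80]
t=30: [36, 36, 26, 36, 26, 26]
t=31: [73, 73, 63, 73, 63, 63]
t=32: [38, 38, 100, 38, 100, 100]
t=33: [76, 76, 66, 76, 66, 66]
t=34: [44, 44, 106, 44, 106, 106]
t=35: [88, 88, 78, 88, 78, 78]
t=36: [32, 32, 22, 32, 22, 22]
t=37: [65, 65, 55, 65, 55, 55]
t=38: [131, 131, 121, 131, 121, 121]
t=39: [118, 118, 108, 118, 108, 108]
t=40: [92, 92, 82, 92, 82, 82]
t=41: [40, 40, 30, 40, 30, 30]
t=42: [81, 81, 71, 81, 71, 71]
t=43: [18, 18, 8, 18, 8, 8]
t=44: [37, 37, 27, 37, 27, 27]
t=45: [75, 75, 65, 75, 65, 65]
t=46: [42, 42, 104, 42, 104, 104]
t=47: [84, 84, 74, 84, 74, 74]
t=48: [24, 24, 14, 24, 14, 14]
t=49: [49, 49, 39, 49, 39, 39]
t=50: [99, 99, 89, 99, 89, 89]
t=51: [54, 54, 44, 54, 44, 44]
t=52: [109, 109, 99, 109, 99, 99]
t=53: [74, 74, 64, 74, 64, 64]
t=54: [40, 40, 102, 40, 102, 102]
t=55: [80, 80, 70, 80, 70, 70]
t=56: [16, 16, 6, 16, 6, 6]
t=57: [33, 33, 23, 33, 23, 23]
t=58: [67, 67, 57, 67, 57, 57]
t=59: [135, 135, 125, 135, 125, 125]
t=60: [126, 126, 116, 126, 116, 116]
t=61: [108, 108, 98, 108, 98, 98]
t=62: [72, 72, 62, 72, 62, 62]
t=63: [36, 36, 98, 36, 98, 98]
t=64: [72, 72, 62, 72, 62, 62]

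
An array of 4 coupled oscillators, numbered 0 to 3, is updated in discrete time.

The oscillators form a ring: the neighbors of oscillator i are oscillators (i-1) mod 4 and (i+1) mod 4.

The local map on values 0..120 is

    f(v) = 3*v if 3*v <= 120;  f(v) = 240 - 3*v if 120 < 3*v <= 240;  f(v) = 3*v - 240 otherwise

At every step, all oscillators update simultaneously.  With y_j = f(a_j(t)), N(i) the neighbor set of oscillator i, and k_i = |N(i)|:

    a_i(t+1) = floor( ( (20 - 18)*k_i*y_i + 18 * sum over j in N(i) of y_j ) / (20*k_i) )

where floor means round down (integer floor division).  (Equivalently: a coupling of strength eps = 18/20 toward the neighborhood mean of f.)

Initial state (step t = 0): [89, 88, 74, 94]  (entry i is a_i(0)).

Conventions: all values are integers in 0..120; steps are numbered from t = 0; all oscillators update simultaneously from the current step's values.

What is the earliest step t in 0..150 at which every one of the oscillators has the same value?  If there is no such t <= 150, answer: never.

Answer: 20
Key observation: Synchronization is absorbing here: once all oscillators are equal they stay equal, and step 20 is the first all-equal step.

Derivation:
t=0: [89, 88, 74, 94]  (not all equal)
t=1: [32, 22, 31, 24]  (not all equal)
t=2: [71, 91, 71, 92]  (not all equal)
t=3: [33, 27, 33, 27]  (not all equal)
t=4: [82, 97, 82, 97]  (not all equal)
t=5: [46, 10, 46, 10]  (not all equal)
t=6: [37, 94, 37, 94]  (not all equal)
t=7: [48, 104, 48, 104]  (not all equal)
t=8: [74, 93, 74, 93]  (not all equal)
t=9: [36, 20, 36, 20]  (not all equal)
t=10: [64, 103, 64, 103]  (not all equal)
t=11: [66, 50, 66, 50]  (not all equal)
t=12: [85, 46, 85, 46]  (not all equal)
t=13: [93, 23, 93, 23]  (not all equal)
t=14: [66, 42, 66, 42]  (not all equal)
t=15: [106, 49, 106, 49]  (not all equal)
t=16: [91, 79, 91, 79]  (not all equal)
t=17: [6, 30, 6, 30]  (not all equal)
t=18: [82, 25, 82, 25]  (not all equal)
t=19: [68, 12, 68, 12]  (not all equal)
t=20: [36, 36, 36, 36]  (all equal)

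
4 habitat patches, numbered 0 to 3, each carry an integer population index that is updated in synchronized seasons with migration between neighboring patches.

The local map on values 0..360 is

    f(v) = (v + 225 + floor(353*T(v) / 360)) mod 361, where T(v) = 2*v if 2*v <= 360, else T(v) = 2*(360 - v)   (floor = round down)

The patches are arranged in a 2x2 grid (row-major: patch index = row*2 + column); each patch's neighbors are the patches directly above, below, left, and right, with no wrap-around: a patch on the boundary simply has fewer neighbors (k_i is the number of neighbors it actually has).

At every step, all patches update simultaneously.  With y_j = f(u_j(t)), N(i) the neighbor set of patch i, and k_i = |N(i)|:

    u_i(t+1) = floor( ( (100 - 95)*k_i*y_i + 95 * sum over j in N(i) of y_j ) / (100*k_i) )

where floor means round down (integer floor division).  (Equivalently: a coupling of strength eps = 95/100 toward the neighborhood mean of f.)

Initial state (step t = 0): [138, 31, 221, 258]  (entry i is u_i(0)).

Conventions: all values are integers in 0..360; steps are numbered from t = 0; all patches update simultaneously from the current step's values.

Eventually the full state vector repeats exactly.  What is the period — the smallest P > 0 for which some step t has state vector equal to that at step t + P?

Simulating step by step:
t=0: [138, 31, 221, 258]
t=1: [333, 297, 300, 335]
t=2: [280, 250, 250, 280]
t=3: [327, 301, 301, 327]
t=4: [278, 256, 256, 278]
t=5: [321, 303, 303, 321]
t=6: [277, 261, 261, 277]
t=7: [318, 303, 303, 318]
t=8: [277, 264, 264, 277]
t=9: [315, 303, 303, 315]
t=10: [277, 267, 267, 277]
t=11: [312, 303, 303, 312]
t=12: [277, 270, 270, 277]
t=13: [309, 303, 303, 309]
t=14: [277, 273, 273, 277]
t=15: [306, 303, 303, 306]
t=16: [277, 275, 275, 277]
t=17: [304, 303, 303, 304]
t=18: [277, 277, 277, 277]
t=19: [303, 303, 303, 303]
t=20: [278, 278, 278, 278]
t=21: [302, 302, 302, 302]
t=22: [279, 279, 279, 279]
t=23: [301, 301, 301, 301]
t=24: [280, 280, 280, 280]
t=25: [300, 300, 300, 300]
t=26: [281, 281, 281, 281]
t=27: [299, 299, 299, 299]
t=28: [282, 282, 282, 282]
t=29: [298, 298, 298, 298]
t=30: [283, 283, 283, 283]
t=31: [298, 298, 298, 298]

Answer: 2
Key observation: The state at step 29, [298, 298, 298, 298], reappears at step 31 — and no state repeats earlier — so the cycle the system enters has period 2.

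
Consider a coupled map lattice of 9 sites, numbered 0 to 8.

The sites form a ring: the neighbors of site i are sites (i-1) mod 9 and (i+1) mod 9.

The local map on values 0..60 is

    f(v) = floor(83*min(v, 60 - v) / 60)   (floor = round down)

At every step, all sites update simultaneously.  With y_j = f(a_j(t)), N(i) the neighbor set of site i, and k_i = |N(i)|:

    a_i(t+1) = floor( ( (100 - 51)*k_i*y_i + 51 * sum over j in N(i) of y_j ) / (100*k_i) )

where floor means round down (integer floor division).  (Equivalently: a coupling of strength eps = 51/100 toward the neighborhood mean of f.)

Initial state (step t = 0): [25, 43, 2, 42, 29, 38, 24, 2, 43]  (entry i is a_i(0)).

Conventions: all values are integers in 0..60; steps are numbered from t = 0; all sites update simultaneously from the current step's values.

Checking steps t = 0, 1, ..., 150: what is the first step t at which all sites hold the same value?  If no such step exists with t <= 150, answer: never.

Answer: 11
Key observation: Synchronization is absorbing here: once all sites are equal they stay equal, and step 11 is the first all-equal step.

Derivation:
t=0: [25, 43, 2, 42, 29, 38, 24, 2, 43]  (not all equal)
t=1: [28, 20, 12, 22, 33, 33, 24, 15, 20]  (not all equal)
t=2: [32, 27, 22, 28, 35, 35, 30, 25, 28]  (not all equal)
t=3: [37, 35, 33, 34, 35, 35, 37, 36, 36]  (not all equal)
t=4: [32, 34, 35, 35, 34, 33, 32, 32, 32]  (not all equal)
t=5: [37, 35, 34, 34, 35, 36, 37, 38, 38]  (not all equal)
t=6: [31, 33, 34, 34, 34, 32, 31, 30, 30]  (not all equal)
t=7: [39, 37, 35, 35, 35, 37, 39, 40, 40]  (not all equal)
t=8: [29, 31, 33, 34, 33, 31, 29, 27, 27]  (not all equal)
t=9: [39, 39, 37, 36, 37, 39, 39, 37, 37]  (not all equal)
t=10: [29, 29, 31, 31, 31, 29, 29, 30, 30]  (not all equal)
t=11: [40, 40, 40, 40, 40, 40, 40, 40, 40]  (all equal)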